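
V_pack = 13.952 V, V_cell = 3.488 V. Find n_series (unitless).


Rearranging: n = V_pack / V_cell = 13.952 / 3.488 = 4 cells

4


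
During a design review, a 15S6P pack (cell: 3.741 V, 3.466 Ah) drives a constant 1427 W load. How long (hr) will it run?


Step 1: E_pack = Ns * V_cell * Np * C_cell = 15 * 3.741 * 6 * 3.466 = 1167 Wh
Step 2: t = E_pack / P = 1167 / 1427 = 0.8178 hr

0.8178 hr


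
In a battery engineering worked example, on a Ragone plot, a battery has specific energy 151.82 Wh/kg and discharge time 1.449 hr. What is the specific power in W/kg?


Specific power = 151.82 Wh/kg / 1.449 hr = 104.8 W/kg

104.8 W/kg


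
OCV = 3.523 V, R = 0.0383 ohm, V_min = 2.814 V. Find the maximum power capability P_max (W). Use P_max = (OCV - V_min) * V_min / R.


P_max = (OCV - V_min) * V_min / R = (3.523 - 2.814) * 2.814 / 0.0383 = 0.709 * 2.814 / 0.0383 = 52.09 W

52.09 W


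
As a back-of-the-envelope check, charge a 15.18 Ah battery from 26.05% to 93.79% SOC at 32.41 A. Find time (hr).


delta_Ah = 15.18 * (93.79 - 26.05) / 100 = 10.283 Ah
t = delta_Ah / I = 10.283 / 32.41 = 0.3173 hr

0.3173 hr


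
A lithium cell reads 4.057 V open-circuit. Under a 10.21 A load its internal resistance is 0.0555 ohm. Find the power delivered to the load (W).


Step 1: V_terminal = OCV - I*R = 4.057 - 10.21 * 0.0555 = 3.4903 V
Step 2: P_out = V_terminal * I = 3.4903 * 10.21 = 35.64 W

35.64 W


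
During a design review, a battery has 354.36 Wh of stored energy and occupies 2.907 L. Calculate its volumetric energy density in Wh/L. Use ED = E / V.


ED = E / V = 354.36 / 2.907 = 121.9 Wh/L

121.9 Wh/L


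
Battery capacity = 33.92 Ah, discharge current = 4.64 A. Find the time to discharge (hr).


Runtime = 33.92 Ah / 4.64 A = 7.310 hr

7.310 hr


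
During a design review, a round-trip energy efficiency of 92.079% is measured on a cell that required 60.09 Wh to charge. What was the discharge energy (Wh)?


E_dis = eta/100 * E_chg = 92.079/100 * 60.09 = 55.33 Wh

55.33 Wh


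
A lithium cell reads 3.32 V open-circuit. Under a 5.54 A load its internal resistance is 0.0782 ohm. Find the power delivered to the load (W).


Step 1: V_terminal = OCV - I*R = 3.32 - 5.54 * 0.0782 = 2.8868 V
Step 2: P_out = V_terminal * I = 2.8868 * 5.54 = 15.99 W

15.99 W


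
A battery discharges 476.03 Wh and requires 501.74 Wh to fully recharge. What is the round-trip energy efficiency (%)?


eta_e = E_dis / E_chg * 100 = 476.03 / 501.74 * 100 = 94.88%

94.88%


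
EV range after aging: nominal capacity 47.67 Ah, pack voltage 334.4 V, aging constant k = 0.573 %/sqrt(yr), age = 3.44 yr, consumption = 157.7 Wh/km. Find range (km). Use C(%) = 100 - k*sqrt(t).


Step 1: capacity retention = 100 - 0.573 * sqrt(3.44) = 100 - 0.573 * 1.8547 = 98.937%
Step 2: C_now = 47.67 * 98.937/100 = 47.163 Ah
Step 3: E_pack = V * C_now = 334.4 * 47.163 = 15771 Wh
Step 4: range = E_pack / consumption = 15771 / 157.7 = 100.0 km

100.0 km


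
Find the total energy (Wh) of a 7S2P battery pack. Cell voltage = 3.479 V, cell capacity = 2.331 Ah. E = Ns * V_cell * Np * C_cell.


E = Ns * Vcell * Np * Ccell = 7 * 3.479 * 2 * 2.331 = 113.5 Wh

113.5 Wh


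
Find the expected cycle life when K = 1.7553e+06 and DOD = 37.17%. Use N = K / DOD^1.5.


Step 1: DOD^1.5 = 37.17^1.5 = 226.62
Step 2: N = 1.7553e+06 / 226.62 = 7746 cycles

7746 cycles


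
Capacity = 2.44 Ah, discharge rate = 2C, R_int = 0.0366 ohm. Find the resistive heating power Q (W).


Step 1: I = C_rate * capacity = 2 * 2.44 = 4.88 A
Step 2: Q = I^2 * R = 4.88^2 * 0.0366 = 23.814 * 0.0366 = 0.8716 W

0.8716 W


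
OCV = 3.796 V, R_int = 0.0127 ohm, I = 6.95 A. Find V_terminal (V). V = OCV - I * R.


V = OCV - I*R = 3.796 - 6.95 * 0.0127 = 3.708 V

3.708 V


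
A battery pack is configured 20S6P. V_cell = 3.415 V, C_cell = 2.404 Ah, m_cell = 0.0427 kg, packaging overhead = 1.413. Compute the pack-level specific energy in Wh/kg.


Step 1: V_pack = 20 * 3.415 = 68.3 V
Step 2: C_pack = 6 * 2.404 = 14.424 Ah
Step 3: E_pack = V_pack * C_pack = 68.3 * 14.424 = 985.16 Wh
Step 4: m_pack = 20 * 6 * 0.0427 * 1.413 = 7.2402 kg
Step 5: ED = E_pack / m_pack = 985.16 / 7.2402 = 136.1 Wh/kg

136.1 Wh/kg


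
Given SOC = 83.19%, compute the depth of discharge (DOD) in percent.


DOD = 100 - SOC = 100 - 83.19 = 16.81%

16.81%


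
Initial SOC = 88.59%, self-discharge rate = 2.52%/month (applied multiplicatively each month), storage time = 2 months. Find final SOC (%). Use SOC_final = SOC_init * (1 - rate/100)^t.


Monthly retention factor = 1 - 2.52/100 = 0.9748
Over 2 months: factor^2 = 0.95024
SOC_final = 88.59 * 0.95024 = 84.18%

84.18%


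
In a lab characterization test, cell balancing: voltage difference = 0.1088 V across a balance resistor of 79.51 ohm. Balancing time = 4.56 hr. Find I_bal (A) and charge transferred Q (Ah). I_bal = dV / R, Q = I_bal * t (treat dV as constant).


First, Ohm's law: I_bal = 0.1088 V / 79.51 ohm = 0.0013684 A
Then Q = I * t = 0.0013684 A * 4.56 hr = 0.006240 Ah

I=0.0013684 A, Q=0.006240 Ah


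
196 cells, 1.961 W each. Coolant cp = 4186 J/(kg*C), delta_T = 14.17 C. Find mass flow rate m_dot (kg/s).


Q_total = 196 * 1.961 = 384.36 W
m_dot = Q_total / (cp * dT) = 384.36 / (4186 * 14.17) = 0.006480 kg/s

0.006480 kg/s


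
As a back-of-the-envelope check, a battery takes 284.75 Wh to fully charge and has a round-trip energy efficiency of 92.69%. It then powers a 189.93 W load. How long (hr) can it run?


Step 1: E_discharge = eta/100 * E_charge = 92.69/100 * 284.75 = 263.93 Wh
Step 2: t = E_discharge / P = 263.93 / 189.93 = 1.390 hr

1.390 hr


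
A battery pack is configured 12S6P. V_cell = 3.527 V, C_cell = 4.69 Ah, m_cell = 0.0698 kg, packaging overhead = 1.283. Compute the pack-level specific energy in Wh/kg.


Step 1: V_pack = 12 * 3.527 = 42.324 V
Step 2: C_pack = 6 * 4.69 = 28.14 Ah
Step 3: E_pack = V_pack * C_pack = 42.324 * 28.14 = 1191 Wh
Step 4: m_pack = 12 * 6 * 0.0698 * 1.283 = 6.4478 kg
Step 5: ED = E_pack / m_pack = 1191 / 6.4478 = 184.7 Wh/kg

184.7 Wh/kg


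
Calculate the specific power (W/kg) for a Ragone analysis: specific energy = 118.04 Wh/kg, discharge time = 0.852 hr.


P_specific = E / t = 118.04 / 0.852 = 138.5 W/kg

138.5 W/kg


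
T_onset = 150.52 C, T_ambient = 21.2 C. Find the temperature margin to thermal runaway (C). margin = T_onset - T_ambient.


margin = T_onset - T_ambient = 150.52 - 21.2 = 129.32 C

129.32 C


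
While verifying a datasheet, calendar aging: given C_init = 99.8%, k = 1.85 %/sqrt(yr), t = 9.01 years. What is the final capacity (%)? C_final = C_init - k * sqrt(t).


sqrt(t) = sqrt(9.01) = 3.0017
C_final = 99.8 - 1.85 * 3.0017 = 94.25%

94.25%


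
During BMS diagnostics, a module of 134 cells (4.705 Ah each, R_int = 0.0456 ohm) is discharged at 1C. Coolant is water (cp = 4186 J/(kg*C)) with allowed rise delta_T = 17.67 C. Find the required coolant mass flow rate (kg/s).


Step 1: I = 1 * 4.705 = 4.705 A
Step 2: Q_cell = I^2 * R = 4.705^2 * 0.0456 = 1.0094 W
Step 3: Q_total = 134 * 1.0094 = 135.26 W
Step 4: m_dot = Q_total / (cp * dT) = 135.26 / (4186 * 17.67) = 0.001829 kg/s

0.001829 kg/s


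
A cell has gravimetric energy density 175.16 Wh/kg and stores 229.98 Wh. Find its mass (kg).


m = E / ED = 229.98 / 175.16 = 1.313 kg

1.313 kg


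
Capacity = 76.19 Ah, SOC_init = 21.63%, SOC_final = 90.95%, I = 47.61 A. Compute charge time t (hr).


delta_Ah = 76.19 * (90.95 - 21.63) / 100 = 52.815 Ah
t = delta_Ah / I = 52.815 / 47.61 = 1.109 hr

1.109 hr


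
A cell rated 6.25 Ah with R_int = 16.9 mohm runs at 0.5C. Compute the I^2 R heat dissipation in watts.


Convert: R = 16.9 mohm = 0.0169 ohm
Step 1: I = C_rate * capacity = 0.5 * 6.25 = 3.125 A
Step 2: Q = I^2 * R = 3.125^2 * 0.0169 = 9.7656 * 0.0169 = 0.1650 W

0.1650 W


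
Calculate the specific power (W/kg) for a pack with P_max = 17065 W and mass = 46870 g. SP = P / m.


Convert: m = 46870 g = 46.87 kg
SP = P / m = 17065 / 46.87 = 364.1 W/kg

364.1 W/kg


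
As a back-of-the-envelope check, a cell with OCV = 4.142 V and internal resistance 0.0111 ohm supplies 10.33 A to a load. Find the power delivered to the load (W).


Step 1: V_terminal = OCV - I*R = 4.142 - 10.33 * 0.0111 = 4.0273 V
Step 2: P_out = V_terminal * I = 4.0273 * 10.33 = 41.60 W

41.60 W


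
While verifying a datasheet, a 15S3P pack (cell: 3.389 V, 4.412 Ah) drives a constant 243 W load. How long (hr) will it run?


Step 1: E_pack = Ns * V_cell * Np * C_cell = 15 * 3.389 * 3 * 4.412 = 672.85 Wh
Step 2: t = E_pack / P = 672.85 / 243 = 2.769 hr

2.769 hr


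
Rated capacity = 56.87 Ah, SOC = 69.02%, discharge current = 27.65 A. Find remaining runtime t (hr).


Step 1: remaining = SOC/100 * C_total = 69.02/100 * 56.87 = 39.252 Ah
Step 2: t = remaining / I = 39.252 / 27.65 = 1.420 hr

1.420 hr


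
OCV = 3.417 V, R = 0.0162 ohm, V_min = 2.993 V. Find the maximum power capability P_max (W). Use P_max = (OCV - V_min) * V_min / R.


dV = OCV - V_min = 0.424 V (so I_max = dV / R)
P_max = dV * V_min / R = 0.424 * 2.993 / 0.0162 = 78.34 W

78.34 W


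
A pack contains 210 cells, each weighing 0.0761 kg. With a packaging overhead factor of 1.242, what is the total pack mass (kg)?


m_pack = n * m_cell * overhead = 210 * 0.0761 * 1.242 = 19.85 kg

19.85 kg


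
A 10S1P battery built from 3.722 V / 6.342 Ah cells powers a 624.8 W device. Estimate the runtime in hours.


Step 1: E_pack = Ns * V_cell * Np * C_cell = 10 * 3.722 * 1 * 6.342 = 236.05 Wh
Step 2: t = E_pack / P = 236.05 / 624.8 = 0.3778 hr

0.3778 hr


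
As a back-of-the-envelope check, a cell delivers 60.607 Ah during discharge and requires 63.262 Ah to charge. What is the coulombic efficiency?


Coulombic efficiency = 60.607/63.262 * 100% = 95.80%

95.80%


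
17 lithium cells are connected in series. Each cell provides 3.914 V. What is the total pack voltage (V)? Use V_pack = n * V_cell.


With 17 cells in series at 3.914 V each, V_pack = 66.538 V

66.538 V


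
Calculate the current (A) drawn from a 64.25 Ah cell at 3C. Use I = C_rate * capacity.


I = C_rate * capacity = 3 * 64.25 = 192.75 A

192.75 A


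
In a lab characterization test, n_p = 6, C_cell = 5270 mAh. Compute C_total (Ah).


Convert: C_cell = 5270 mAh = 5.27 Ah
C_total = 6 * 5.27 = 31.62 Ah

31.62 Ah


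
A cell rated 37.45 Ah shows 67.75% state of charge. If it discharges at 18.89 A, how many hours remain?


Step 1: remaining = SOC/100 * C_total = 67.75/100 * 37.45 = 25.372 Ah
Step 2: t = remaining / I = 25.372 / 18.89 = 1.343 hr

1.343 hr


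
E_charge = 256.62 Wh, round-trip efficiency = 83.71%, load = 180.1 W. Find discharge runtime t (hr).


Step 1: E_discharge = eta/100 * E_charge = 83.71/100 * 256.62 = 214.82 Wh
Step 2: t = E_discharge / P = 214.82 / 180.1 = 1.193 hr

1.193 hr


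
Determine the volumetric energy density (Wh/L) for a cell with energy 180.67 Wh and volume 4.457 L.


Volumetric ED = 180.67 Wh / 4.457 L = 40.54 Wh/L

40.54 Wh/L


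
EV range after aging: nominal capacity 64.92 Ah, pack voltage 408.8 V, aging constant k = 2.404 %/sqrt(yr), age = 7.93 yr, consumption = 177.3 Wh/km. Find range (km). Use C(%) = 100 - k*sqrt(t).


Step 1: capacity retention = 100 - 2.404 * sqrt(7.93) = 100 - 2.404 * 2.816 = 93.23%
Step 2: C_now = 64.92 * 93.23/100 = 60.525 Ah
Step 3: E_pack = V * C_now = 408.8 * 60.525 = 24743 Wh
Step 4: range = E_pack / consumption = 24743 / 177.3 = 139.6 km

139.6 km


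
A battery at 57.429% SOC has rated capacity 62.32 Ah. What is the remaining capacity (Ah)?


remaining = SOC / 100 * total = 57.429 / 100 * 62.32 = 35.79 Ah

35.79 Ah


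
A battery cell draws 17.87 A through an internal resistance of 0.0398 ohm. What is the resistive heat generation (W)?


I^2 = 319.34
Q = 319.34 * 0.0398 = 12.71 W

12.71 W


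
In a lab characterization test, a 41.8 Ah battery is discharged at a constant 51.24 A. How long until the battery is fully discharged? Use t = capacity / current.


Runtime = 41.8 Ah / 51.24 A = 0.8158 hr

0.8158 hr


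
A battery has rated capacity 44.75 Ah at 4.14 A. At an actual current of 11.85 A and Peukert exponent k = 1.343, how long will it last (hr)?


Step 1: t_rated = C / I_rated = 44.75 / 4.14 = 10.809 hr
Step 2: ratio = 4.14 / 11.85 = 0.34937
Step 3: ratio^k = 0.34937^1.343 = 0.24357
Step 4: t = t_rated * ratio^k = 10.809 * 0.24357 = 2.633 hr

2.633 hr


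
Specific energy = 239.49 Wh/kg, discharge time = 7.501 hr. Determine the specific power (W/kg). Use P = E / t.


Specific power = 239.49 Wh/kg / 7.501 hr = 31.93 W/kg

31.93 W/kg


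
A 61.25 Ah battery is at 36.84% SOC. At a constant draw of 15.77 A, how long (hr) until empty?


Step 1: remaining = SOC/100 * C_total = 36.84/100 * 61.25 = 22.565 Ah
Step 2: t = remaining / I = 22.565 / 15.77 = 1.431 hr

1.431 hr


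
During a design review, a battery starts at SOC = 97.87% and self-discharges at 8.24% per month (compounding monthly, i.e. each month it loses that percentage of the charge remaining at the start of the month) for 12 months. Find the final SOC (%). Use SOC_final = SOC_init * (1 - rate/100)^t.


Monthly retention factor = 1 - 8.24/100 = 0.9176
Over 12 months: factor^12 = 0.35632
SOC_final = 97.87 * 0.35632 = 34.87%

34.87%


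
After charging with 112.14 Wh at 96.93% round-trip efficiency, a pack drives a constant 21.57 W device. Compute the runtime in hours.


Step 1: E_discharge = eta/100 * E_charge = 96.93/100 * 112.14 = 108.7 Wh
Step 2: t = E_discharge / P = 108.7 / 21.57 = 5.039 hr

5.039 hr


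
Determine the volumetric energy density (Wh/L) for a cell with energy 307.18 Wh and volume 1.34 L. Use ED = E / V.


ED = E / V = 307.18 / 1.34 = 229.2 Wh/L

229.2 Wh/L


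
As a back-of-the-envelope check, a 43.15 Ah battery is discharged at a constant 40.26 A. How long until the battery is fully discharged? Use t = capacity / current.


t = capacity / current = 43.15 / 40.26 = 1.072 hr

1.072 hr


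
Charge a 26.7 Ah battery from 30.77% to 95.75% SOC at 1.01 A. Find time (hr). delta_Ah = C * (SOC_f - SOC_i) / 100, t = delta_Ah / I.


Step 1: dSOC = 95.75% - 30.77% = 64.98%
Step 2: delta_Ah = 26.7 * 64.98 / 100 = 17.35 Ah
Step 3: t = 17.35 / 1.01 = 17.18 hr

17.18 hr


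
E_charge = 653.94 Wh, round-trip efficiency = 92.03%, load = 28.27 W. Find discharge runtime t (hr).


Step 1: E_discharge = eta/100 * E_charge = 92.03/100 * 653.94 = 601.82 Wh
Step 2: t = E_discharge / P = 601.82 / 28.27 = 21.29 hr

21.29 hr


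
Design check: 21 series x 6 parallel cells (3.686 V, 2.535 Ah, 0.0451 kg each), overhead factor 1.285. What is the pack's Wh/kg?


Step 1: V_pack = 21 * 3.686 = 77.406 V
Step 2: C_pack = 6 * 2.535 = 15.21 Ah
Step 3: E_pack = V_pack * C_pack = 77.406 * 15.21 = 1177.3 Wh
Step 4: m_pack = 21 * 6 * 0.0451 * 1.285 = 7.3021 kg
Step 5: ED = E_pack / m_pack = 1177.3 / 7.3021 = 161.2 Wh/kg

161.2 Wh/kg


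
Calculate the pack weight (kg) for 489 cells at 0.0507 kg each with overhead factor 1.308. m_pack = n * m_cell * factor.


Cell mass sum = 489 * 0.0507 = 24.792 kg
With overhead 1.308: m_pack = 24.792 * 1.308 = 32.43 kg

32.43 kg


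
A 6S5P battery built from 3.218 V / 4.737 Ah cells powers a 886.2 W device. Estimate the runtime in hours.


Step 1: E_pack = Ns * V_cell * Np * C_cell = 6 * 3.218 * 5 * 4.737 = 457.31 Wh
Step 2: t = E_pack / P = 457.31 / 886.2 = 0.5160 hr

0.5160 hr


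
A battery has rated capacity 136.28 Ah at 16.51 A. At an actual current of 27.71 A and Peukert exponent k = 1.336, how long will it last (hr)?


t_rated = C / I_rated = 136.28 / 16.51 = 8.2544 hr
(I_rated/I)^k = (0.59581)^1.336 = 0.50066
t = t_rated * (I_rated/I)^k = 8.2544 * 0.50066 = 4.133 hr

4.133 hr


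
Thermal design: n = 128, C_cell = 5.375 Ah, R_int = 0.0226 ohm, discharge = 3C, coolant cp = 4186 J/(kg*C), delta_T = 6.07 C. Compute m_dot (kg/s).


Step 1: I = 3 * 5.375 = 16.125 A
Step 2: Q_cell = I^2 * R = 16.125^2 * 0.0226 = 5.8764 W
Step 3: Q_total = 128 * 5.8764 = 752.18 W
Step 4: m_dot = Q_total / (cp * dT) = 752.18 / (4186 * 6.07) = 0.02960 kg/s

0.02960 kg/s


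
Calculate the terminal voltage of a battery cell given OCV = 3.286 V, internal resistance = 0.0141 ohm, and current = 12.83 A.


V = OCV - I*R = 3.286 - 12.83 * 0.0141 = 3.105 V

3.105 V


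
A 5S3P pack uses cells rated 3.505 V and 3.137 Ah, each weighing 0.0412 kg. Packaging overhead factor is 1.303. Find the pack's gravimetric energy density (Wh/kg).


Step 1: V_pack = 5 * 3.505 = 17.525 V
Step 2: C_pack = 3 * 3.137 = 9.411 Ah
Step 3: E_pack = V_pack * C_pack = 17.525 * 9.411 = 164.93 Wh
Step 4: m_pack = 5 * 3 * 0.0412 * 1.303 = 0.80525 kg
Step 5: ED = E_pack / m_pack = 164.93 / 0.80525 = 204.8 Wh/kg

204.8 Wh/kg


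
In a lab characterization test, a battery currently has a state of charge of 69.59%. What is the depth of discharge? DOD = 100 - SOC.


DOD = 100 - SOC = 100 - 69.59 = 30.41%

30.41%


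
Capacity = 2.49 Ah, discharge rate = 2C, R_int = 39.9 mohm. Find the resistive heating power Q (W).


Convert: R = 39.9 mohm = 0.0399 ohm
Step 1: I = C_rate * capacity = 2 * 2.49 = 4.98 A
Step 2: Q = I^2 * R = 4.98^2 * 0.0399 = 24.8 * 0.0399 = 0.9895 W

0.9895 W


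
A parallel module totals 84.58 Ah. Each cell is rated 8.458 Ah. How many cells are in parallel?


n = C_total / C_cell = 84.58 / 8.458 = 10

10


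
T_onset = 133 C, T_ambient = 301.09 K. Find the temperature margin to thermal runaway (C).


Convert: T_ambient = 301.09 K = 27.94 C
margin = 133 - 27.94 = 105.06 C

105.06 C


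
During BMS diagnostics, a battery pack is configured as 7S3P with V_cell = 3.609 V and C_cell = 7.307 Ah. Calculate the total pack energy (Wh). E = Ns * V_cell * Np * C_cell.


E = Ns * Vcell * Np * Ccell = 7 * 3.609 * 3 * 7.307 = 553.8 Wh

553.8 Wh


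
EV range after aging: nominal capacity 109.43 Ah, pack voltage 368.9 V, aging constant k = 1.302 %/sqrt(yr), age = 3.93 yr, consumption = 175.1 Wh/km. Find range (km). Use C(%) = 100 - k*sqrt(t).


Step 1: capacity retention = 100 - 1.302 * sqrt(3.93) = 100 - 1.302 * 1.9824 = 97.419%
Step 2: C_now = 109.43 * 97.419/100 = 106.61 Ah
Step 3: E_pack = V * C_now = 368.9 * 106.61 = 39328 Wh
Step 4: range = E_pack / consumption = 39328 / 175.1 = 224.6 km

224.6 km


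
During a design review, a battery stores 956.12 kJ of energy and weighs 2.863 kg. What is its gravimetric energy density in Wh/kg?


Convert: E = 956.12 kJ = 265.59 Wh
ED = E / m = 265.59 / 2.863 = 92.77 Wh/kg

92.77 Wh/kg


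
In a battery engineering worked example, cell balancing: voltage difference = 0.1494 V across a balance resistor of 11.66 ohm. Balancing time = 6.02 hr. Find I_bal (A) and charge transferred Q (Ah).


First, Ohm's law: I_bal = 0.1494 V / 11.66 ohm = 0.012813 A
Then Q = I * t = 0.012813 A * 6.02 hr = 0.07713 Ah

I=0.012813 A, Q=0.07713 Ah


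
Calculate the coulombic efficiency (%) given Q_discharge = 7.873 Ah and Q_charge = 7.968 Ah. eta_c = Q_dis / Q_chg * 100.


eta_c = Q_dis / Q_chg * 100 = 7.873 / 7.968 * 100 = 98.81%

98.81%


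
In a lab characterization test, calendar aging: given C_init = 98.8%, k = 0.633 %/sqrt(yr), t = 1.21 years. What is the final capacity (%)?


Step 1: sqrt(1.21 yr) = 1.1
Step 2: drop = 0.633 * 1.1 = 0.6963
Step 3: C_final = 98.8 - 0.6963 = 98.10%

98.10%


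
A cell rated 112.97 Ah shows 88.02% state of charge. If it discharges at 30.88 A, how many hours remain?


Step 1: remaining = SOC/100 * C_total = 88.02/100 * 112.97 = 99.436 Ah
Step 2: t = remaining / I = 99.436 / 30.88 = 3.220 hr

3.220 hr


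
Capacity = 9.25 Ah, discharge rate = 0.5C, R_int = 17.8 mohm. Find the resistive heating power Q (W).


Convert: R = 17.8 mohm = 0.0178 ohm
Step 1: I = C_rate * capacity = 0.5 * 9.25 = 4.625 A
Step 2: Q = I^2 * R = 4.625^2 * 0.0178 = 21.391 * 0.0178 = 0.3808 W

0.3808 W


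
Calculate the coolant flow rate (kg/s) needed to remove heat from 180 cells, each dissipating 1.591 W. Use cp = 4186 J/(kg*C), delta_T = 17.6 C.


Q_total = 180 * 1.591 = 286.38 W
m_dot = Q_total / (cp * dT) = 286.38 / (4186 * 17.6) = 0.003887 kg/s

0.003887 kg/s


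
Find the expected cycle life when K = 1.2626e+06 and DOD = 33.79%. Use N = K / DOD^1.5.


Step 1: DOD^1.5 = 33.79^1.5 = 196.42
Step 2: N = 1.2626e+06 / 196.42 = 6428 cycles

6428 cycles


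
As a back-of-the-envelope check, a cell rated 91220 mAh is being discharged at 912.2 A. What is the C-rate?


Convert: capacity = 91220 mAh = 91.22 Ah
Rearranging: C_rate = 912.2 / 91.22 = 10C

10C


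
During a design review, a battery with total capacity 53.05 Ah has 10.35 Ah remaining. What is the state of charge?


SOC% = 10.35 / 53.05 * 100 = 19.51%

19.51%


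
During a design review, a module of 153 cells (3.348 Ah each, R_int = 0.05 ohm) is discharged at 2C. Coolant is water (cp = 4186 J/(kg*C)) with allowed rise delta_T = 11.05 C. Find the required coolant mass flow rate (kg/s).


Step 1: I = 2 * 3.348 = 6.696 A
Step 2: Q_cell = I^2 * R = 6.696^2 * 0.05 = 2.2418 W
Step 3: Q_total = 153 * 2.2418 = 343 W
Step 4: m_dot = Q_total / (cp * dT) = 343 / (4186 * 11.05) = 0.007415 kg/s

0.007415 kg/s


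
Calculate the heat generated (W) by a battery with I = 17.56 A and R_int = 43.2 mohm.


Convert: R = 43.2 mohm = 0.0432 ohm
I^2 = 308.35
Q = 308.35 * 0.0432 = 13.32 W

13.32 W


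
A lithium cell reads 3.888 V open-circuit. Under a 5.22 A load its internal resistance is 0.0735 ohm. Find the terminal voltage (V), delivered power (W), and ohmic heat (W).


Step 1: V_terminal = OCV - I*R = 3.888 - 5.22 * 0.0735 = 3.5043 V
Step 2: P_out = V_terminal * I = 3.5043 * 5.22 = 18.29 W
Step 3: Q = I^2 * R = 5.22^2 * 0.0735 = 2.003 W

V=3.5043 V, P=18.29 W, Q=2.003 W


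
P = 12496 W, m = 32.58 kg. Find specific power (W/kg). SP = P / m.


Specific power = 12496 W / 32.58 kg = 383.5 W/kg

383.5 W/kg


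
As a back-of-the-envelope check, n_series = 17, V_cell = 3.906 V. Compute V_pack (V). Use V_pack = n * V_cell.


With 17 cells in series at 3.906 V each, V_pack = 66.402 V

66.402 V


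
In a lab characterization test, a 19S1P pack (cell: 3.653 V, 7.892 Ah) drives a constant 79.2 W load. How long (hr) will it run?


Step 1: E_pack = Ns * V_cell * Np * C_cell = 19 * 3.653 * 1 * 7.892 = 547.76 Wh
Step 2: t = E_pack / P = 547.76 / 79.2 = 6.916 hr

6.916 hr


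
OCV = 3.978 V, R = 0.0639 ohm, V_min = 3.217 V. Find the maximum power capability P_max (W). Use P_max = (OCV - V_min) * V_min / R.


dV = OCV - V_min = 0.761 V (so I_max = dV / R)
P_max = dV * V_min / R = 0.761 * 3.217 / 0.0639 = 38.31 W

38.31 W


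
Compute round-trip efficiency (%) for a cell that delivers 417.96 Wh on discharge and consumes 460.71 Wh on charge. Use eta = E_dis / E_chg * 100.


eta_e = E_dis / E_chg * 100 = 417.96 / 460.71 * 100 = 90.72%

90.72%


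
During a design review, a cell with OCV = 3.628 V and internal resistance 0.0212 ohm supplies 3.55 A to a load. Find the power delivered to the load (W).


Step 1: V_terminal = OCV - I*R = 3.628 - 3.55 * 0.0212 = 3.5527 V
Step 2: P_out = V_terminal * I = 3.5527 * 3.55 = 12.61 W

12.61 W


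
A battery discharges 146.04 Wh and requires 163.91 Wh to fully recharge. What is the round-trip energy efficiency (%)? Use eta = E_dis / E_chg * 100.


Round-trip efficiency = 146.04/163.91 * 100% = 89.10%

89.10%


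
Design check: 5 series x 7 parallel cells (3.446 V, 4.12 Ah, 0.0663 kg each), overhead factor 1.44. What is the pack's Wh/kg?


Step 1: V_pack = 5 * 3.446 = 17.23 V
Step 2: C_pack = 7 * 4.12 = 28.84 Ah
Step 3: E_pack = V_pack * C_pack = 17.23 * 28.84 = 496.91 Wh
Step 4: m_pack = 5 * 7 * 0.0663 * 1.44 = 3.3415 kg
Step 5: ED = E_pack / m_pack = 496.91 / 3.3415 = 148.7 Wh/kg

148.7 Wh/kg


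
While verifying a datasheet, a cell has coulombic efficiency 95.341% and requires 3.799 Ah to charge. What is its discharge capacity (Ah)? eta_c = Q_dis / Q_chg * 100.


Q_dis = eta/100 * Q_chg = 95.341/100 * 3.799 = 3.622 Ah

3.622 Ah


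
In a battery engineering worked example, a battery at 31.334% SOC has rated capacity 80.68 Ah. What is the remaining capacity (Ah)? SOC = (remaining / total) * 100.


remaining = SOC / 100 * total = 31.334 / 100 * 80.68 = 25.28 Ah

25.28 Ah


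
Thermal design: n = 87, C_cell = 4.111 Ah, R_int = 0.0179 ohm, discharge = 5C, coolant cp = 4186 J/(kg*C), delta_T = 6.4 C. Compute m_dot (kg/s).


Step 1: I = 5 * 4.111 = 20.555 A
Step 2: Q_cell = I^2 * R = 20.555^2 * 0.0179 = 7.5629 W
Step 3: Q_total = 87 * 7.5629 = 657.97 W
Step 4: m_dot = Q_total / (cp * dT) = 657.97 / (4186 * 6.4) = 0.02456 kg/s

0.02456 kg/s


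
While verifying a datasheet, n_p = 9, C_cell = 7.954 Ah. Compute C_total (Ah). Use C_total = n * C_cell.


C_total = 9 * 7.954 = 71.586 Ah

71.586 Ah


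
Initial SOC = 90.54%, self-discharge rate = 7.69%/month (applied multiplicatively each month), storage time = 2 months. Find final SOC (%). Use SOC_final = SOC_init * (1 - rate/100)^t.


decay = (1 - 7.69/100)^2 = 0.85211
SOC_final = 90.54 * 0.85211 = 77.15%

77.15%


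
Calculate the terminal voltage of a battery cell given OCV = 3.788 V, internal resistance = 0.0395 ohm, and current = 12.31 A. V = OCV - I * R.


IR drop = 12.31 * 0.0395 = 0.48625 V
V = 3.788 - 0.48625 = 3.302 V

3.302 V


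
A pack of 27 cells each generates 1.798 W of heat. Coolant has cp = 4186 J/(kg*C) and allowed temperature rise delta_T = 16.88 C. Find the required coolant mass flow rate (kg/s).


Step 1: Total heat Q = 27 * 1.798 W = 48.546 W
Step 2: denom = cp * dT = 4186 * 16.88 = 70660
Step 3: m_dot = 48.546 / 70660 = 6.870e-04 kg/s

6.870e-04 kg/s


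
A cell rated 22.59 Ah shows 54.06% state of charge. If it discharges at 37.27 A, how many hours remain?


Step 1: remaining = SOC/100 * C_total = 54.06/100 * 22.59 = 12.212 Ah
Step 2: t = remaining / I = 12.212 / 37.27 = 0.3277 hr

0.3277 hr


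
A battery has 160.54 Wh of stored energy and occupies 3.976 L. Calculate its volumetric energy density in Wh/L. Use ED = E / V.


Volumetric ED = 160.54 Wh / 3.976 L = 40.38 Wh/L

40.38 Wh/L


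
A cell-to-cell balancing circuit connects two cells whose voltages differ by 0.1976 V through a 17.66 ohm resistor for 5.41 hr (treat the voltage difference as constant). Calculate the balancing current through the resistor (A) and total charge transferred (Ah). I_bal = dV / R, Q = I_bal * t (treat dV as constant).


I_bal = dV / R = 0.1976 / 17.66 = 0.011189 A
Q = I_bal * t = 0.011189 * 5.41 = 0.06053 Ah

I=0.011189 A, Q=0.06053 Ah


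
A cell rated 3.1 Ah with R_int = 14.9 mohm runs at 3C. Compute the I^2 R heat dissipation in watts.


Convert: R = 14.9 mohm = 0.0149 ohm
Step 1: I = C_rate * capacity = 3 * 3.1 = 9.3 A
Step 2: Q = I^2 * R = 9.3^2 * 0.0149 = 86.49 * 0.0149 = 1.289 W

1.289 W


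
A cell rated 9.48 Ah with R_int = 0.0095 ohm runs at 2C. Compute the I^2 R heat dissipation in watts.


Step 1: I = C_rate * capacity = 2 * 9.48 = 18.96 A
Step 2: Q = I^2 * R = 18.96^2 * 0.0095 = 359.48 * 0.0095 = 3.415 W

3.415 W


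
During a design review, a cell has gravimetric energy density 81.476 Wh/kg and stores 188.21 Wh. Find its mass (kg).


m = E / ED = 188.21 / 81.476 = 2.310 kg

2.310 kg


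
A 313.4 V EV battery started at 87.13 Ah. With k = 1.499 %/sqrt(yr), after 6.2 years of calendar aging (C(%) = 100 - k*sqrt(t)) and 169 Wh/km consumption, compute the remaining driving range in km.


Step 1: capacity retention = 100 - 1.499 * sqrt(6.2) = 100 - 1.499 * 2.49 = 96.267%
Step 2: C_now = 87.13 * 96.267/100 = 83.877 Ah
Step 3: E_pack = V * C_now = 313.4 * 83.877 = 26287 Wh
Step 4: range = E_pack / consumption = 26287 / 169 = 155.5 km

155.5 km


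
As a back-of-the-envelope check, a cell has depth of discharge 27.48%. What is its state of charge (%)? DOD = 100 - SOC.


SOC = 100 - DOD = 100 - 27.48 = 72.52%

72.52%


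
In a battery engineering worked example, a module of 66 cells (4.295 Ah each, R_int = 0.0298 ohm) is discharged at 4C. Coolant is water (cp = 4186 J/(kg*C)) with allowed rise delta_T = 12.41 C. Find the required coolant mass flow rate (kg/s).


Step 1: I = 4 * 4.295 = 17.18 A
Step 2: Q_cell = I^2 * R = 17.18^2 * 0.0298 = 8.7955 W
Step 3: Q_total = 66 * 8.7955 = 580.5 W
Step 4: m_dot = Q_total / (cp * dT) = 580.5 / (4186 * 12.41) = 0.01117 kg/s

0.01117 kg/s


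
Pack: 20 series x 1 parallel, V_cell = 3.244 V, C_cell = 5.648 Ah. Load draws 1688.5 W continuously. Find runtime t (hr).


Step 1: E_pack = Ns * V_cell * Np * C_cell = 20 * 3.244 * 1 * 5.648 = 366.44 Wh
Step 2: t = E_pack / P = 366.44 / 1688.5 = 0.2170 hr

0.2170 hr


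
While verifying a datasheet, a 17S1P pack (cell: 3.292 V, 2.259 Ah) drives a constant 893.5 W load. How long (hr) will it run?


Step 1: E_pack = Ns * V_cell * Np * C_cell = 17 * 3.292 * 1 * 2.259 = 126.42 Wh
Step 2: t = E_pack / P = 126.42 / 893.5 = 0.1415 hr

0.1415 hr


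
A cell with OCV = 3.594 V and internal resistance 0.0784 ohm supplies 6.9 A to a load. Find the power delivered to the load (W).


Step 1: V_terminal = OCV - I*R = 3.594 - 6.9 * 0.0784 = 3.053 V
Step 2: P_out = V_terminal * I = 3.053 * 6.9 = 21.07 W

21.07 W


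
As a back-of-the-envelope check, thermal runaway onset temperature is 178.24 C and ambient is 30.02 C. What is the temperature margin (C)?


margin = T_onset - T_ambient = 178.24 - 30.02 = 148.22 C

148.22 C


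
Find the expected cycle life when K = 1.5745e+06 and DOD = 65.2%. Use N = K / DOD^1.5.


Step 1: DOD^1.5 = 65.2^1.5 = 526.47
Step 2: N = 1.5745e+06 / 526.47 = 2991 cycles

2991 cycles


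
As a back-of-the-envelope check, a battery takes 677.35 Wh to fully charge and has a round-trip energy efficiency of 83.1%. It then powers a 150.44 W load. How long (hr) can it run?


Step 1: E_discharge = eta/100 * E_charge = 83.1/100 * 677.35 = 562.88 Wh
Step 2: t = E_discharge / P = 562.88 / 150.44 = 3.742 hr

3.742 hr


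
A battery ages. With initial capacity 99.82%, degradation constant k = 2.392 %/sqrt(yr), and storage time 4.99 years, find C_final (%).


sqrt(t) = sqrt(4.99) = 2.2338
C_final = 99.82 - 2.392 * 2.2338 = 94.48%

94.48%


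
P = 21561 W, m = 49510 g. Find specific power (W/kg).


Convert: m = 49510 g = 49.51 kg
SP = P / m = 21561 / 49.51 = 435.5 W/kg

435.5 W/kg


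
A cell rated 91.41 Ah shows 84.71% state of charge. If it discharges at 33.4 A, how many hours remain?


Step 1: remaining = SOC/100 * C_total = 84.71/100 * 91.41 = 77.433 Ah
Step 2: t = remaining / I = 77.433 / 33.4 = 2.318 hr

2.318 hr


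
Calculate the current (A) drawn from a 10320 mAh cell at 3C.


Convert: capacity = 10320 mAh = 10.32 Ah
I = C_rate * capacity = 3 * 10.32 = 30.96 A

30.96 A


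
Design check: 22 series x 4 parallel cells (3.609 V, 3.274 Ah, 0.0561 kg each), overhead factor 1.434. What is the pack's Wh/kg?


Step 1: V_pack = 22 * 3.609 = 79.398 V
Step 2: C_pack = 4 * 3.274 = 13.096 Ah
Step 3: E_pack = V_pack * C_pack = 79.398 * 13.096 = 1039.8 Wh
Step 4: m_pack = 22 * 4 * 0.0561 * 1.434 = 7.0794 kg
Step 5: ED = E_pack / m_pack = 1039.8 / 7.0794 = 146.9 Wh/kg

146.9 Wh/kg


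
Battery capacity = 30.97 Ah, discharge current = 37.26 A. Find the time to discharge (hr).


t = capacity / current = 30.97 / 37.26 = 0.8312 hr

0.8312 hr


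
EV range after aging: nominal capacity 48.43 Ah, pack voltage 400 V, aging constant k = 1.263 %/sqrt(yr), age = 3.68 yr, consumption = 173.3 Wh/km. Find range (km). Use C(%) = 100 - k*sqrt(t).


Step 1: capacity retention = 100 - 1.263 * sqrt(3.68) = 100 - 1.263 * 1.9183 = 97.577%
Step 2: C_now = 48.43 * 97.577/100 = 47.257 Ah
Step 3: E_pack = V * C_now = 400 * 47.257 = 18903 Wh
Step 4: range = E_pack / consumption = 18903 / 173.3 = 109.1 km

109.1 km


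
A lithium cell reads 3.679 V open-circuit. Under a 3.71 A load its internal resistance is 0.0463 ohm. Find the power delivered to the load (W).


Step 1: V_terminal = OCV - I*R = 3.679 - 3.71 * 0.0463 = 3.5072 V
Step 2: P_out = V_terminal * I = 3.5072 * 3.71 = 13.01 W

13.01 W


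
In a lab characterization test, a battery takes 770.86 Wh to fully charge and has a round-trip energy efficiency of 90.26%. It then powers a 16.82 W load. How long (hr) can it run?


Step 1: E_discharge = eta/100 * E_charge = 90.26/100 * 770.86 = 695.78 Wh
Step 2: t = E_discharge / P = 695.78 / 16.82 = 41.37 hr

41.37 hr


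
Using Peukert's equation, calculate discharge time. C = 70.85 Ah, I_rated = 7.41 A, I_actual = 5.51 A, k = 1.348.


Step 1: t_rated = C / I_rated = 70.85 / 7.41 = 9.5614 hr
Step 2: ratio = 7.41 / 5.51 = 1.3448
Step 3: ratio^k = 1.3448^1.348 = 1.4908
Step 4: t = t_rated * ratio^k = 9.5614 * 1.4908 = 14.25 hr

14.25 hr


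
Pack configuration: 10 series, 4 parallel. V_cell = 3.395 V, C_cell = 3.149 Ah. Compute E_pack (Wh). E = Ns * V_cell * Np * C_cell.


E = Ns * Vcell * Np * Ccell = 10 * 3.395 * 4 * 3.149 = 427.6 Wh

427.6 Wh


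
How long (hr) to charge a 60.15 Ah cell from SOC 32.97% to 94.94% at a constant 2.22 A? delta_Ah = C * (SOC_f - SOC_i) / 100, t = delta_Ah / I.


Step 1: dSOC = 94.94% - 32.97% = 61.97%
Step 2: delta_Ah = 60.15 * 61.97 / 100 = 37.275 Ah
Step 3: t = 37.275 / 2.22 = 16.79 hr

16.79 hr


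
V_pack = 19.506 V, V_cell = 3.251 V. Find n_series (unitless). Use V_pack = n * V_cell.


n = V_pack / V_cell = 19.506 / 3.251 = 6

6


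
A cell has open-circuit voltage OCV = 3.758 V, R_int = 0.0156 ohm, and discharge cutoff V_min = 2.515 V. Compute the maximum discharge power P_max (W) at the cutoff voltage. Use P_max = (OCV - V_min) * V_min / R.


P_max = (OCV - V_min) * V_min / R = (3.758 - 2.515) * 2.515 / 0.0156 = 1.243 * 2.515 / 0.0156 = 200.4 W

200.4 W


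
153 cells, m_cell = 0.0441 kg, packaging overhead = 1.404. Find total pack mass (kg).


m_pack = n * m_cell * overhead = 153 * 0.0441 * 1.404 = 9.473 kg

9.473 kg


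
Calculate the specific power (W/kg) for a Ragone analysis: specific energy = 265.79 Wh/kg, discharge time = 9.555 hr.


P_specific = E / t = 265.79 / 9.555 = 27.82 W/kg

27.82 W/kg


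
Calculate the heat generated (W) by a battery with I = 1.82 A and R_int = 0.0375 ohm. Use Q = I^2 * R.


Q = I^2 * R = 1.82^2 * 0.0375 = 0.1242 W

0.1242 W


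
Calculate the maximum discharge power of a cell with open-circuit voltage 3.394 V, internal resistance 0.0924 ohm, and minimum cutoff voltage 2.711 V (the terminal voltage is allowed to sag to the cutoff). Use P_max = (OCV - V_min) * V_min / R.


dV = OCV - V_min = 0.683 V (so I_max = dV / R)
P_max = dV * V_min / R = 0.683 * 2.711 / 0.0924 = 20.04 W

20.04 W


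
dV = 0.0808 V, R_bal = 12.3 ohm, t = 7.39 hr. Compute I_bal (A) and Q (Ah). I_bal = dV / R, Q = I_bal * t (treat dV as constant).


First, Ohm's law: I_bal = 0.0808 V / 12.3 ohm = 0.0065691 A
Then Q = I * t = 0.0065691 A * 7.39 hr = 0.04855 Ah

I=0.0065691 A, Q=0.04855 Ah


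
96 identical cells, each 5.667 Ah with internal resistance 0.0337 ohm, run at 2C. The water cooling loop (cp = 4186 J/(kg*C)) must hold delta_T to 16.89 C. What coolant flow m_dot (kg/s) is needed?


Step 1: I = 2 * 5.667 = 11.334 A
Step 2: Q_cell = I^2 * R = 11.334^2 * 0.0337 = 4.3291 W
Step 3: Q_total = 96 * 4.3291 = 415.59 W
Step 4: m_dot = Q_total / (cp * dT) = 415.59 / (4186 * 16.89) = 0.005878 kg/s

0.005878 kg/s


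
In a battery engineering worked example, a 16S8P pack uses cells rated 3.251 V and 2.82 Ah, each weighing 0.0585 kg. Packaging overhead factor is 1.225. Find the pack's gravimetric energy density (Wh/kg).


Step 1: V_pack = 16 * 3.251 = 52.016 V
Step 2: C_pack = 8 * 2.82 = 22.56 Ah
Step 3: E_pack = V_pack * C_pack = 52.016 * 22.56 = 1173.5 Wh
Step 4: m_pack = 16 * 8 * 0.0585 * 1.225 = 9.1728 kg
Step 5: ED = E_pack / m_pack = 1173.5 / 9.1728 = 127.9 Wh/kg

127.9 Wh/kg


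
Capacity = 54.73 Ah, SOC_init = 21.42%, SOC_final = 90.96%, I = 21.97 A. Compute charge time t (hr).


delta_Ah = 54.73 * (90.96 - 21.42) / 100 = 38.059 Ah
t = delta_Ah / I = 38.059 / 21.97 = 1.732 hr

1.732 hr


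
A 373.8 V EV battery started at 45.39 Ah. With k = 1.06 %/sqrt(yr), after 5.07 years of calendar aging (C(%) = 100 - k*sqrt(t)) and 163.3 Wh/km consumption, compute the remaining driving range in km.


Step 1: capacity retention = 100 - 1.06 * sqrt(5.07) = 100 - 1.06 * 2.2517 = 97.613%
Step 2: C_now = 45.39 * 97.613/100 = 44.307 Ah
Step 3: E_pack = V * C_now = 373.8 * 44.307 = 16562 Wh
Step 4: range = E_pack / consumption = 16562 / 163.3 = 101.4 km

101.4 km


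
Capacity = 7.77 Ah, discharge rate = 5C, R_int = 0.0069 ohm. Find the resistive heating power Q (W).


Step 1: I = C_rate * capacity = 5 * 7.77 = 38.85 A
Step 2: Q = I^2 * R = 38.85^2 * 0.0069 = 1509.3 * 0.0069 = 10.41 W

10.41 W


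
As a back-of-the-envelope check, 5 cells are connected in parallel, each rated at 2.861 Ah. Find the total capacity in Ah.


C_total = 5 * 2.861 = 14.305 Ah

14.305 Ah


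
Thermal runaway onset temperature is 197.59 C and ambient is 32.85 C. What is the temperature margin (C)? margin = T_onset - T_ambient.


Safety margin = 197.59 C - 32.85 C = 164.74 C

164.74 C


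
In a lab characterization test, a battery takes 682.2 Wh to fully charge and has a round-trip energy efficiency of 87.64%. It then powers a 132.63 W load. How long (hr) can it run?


Step 1: E_discharge = eta/100 * E_charge = 87.64/100 * 682.2 = 597.88 Wh
Step 2: t = E_discharge / P = 597.88 / 132.63 = 4.508 hr

4.508 hr


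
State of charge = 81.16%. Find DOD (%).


DOD = 100 - SOC = 100 - 81.16 = 18.84%

18.84%


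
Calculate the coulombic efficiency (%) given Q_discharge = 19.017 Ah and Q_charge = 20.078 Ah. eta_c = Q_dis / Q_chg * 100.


Coulombic efficiency = 19.017/20.078 * 100% = 94.72%

94.72%


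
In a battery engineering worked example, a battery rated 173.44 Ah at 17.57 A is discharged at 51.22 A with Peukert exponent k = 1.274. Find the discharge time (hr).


t_rated = C / I_rated = 173.44 / 17.57 = 9.8714 hr
(I_rated/I)^k = (0.34303)^1.274 = 0.25587
t = t_rated * (I_rated/I)^k = 9.8714 * 0.25587 = 2.526 hr

2.526 hr


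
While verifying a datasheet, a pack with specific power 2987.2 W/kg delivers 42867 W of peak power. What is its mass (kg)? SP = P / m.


m = P / SP = 42867 / 2987.2 = 14.35 kg

14.35 kg


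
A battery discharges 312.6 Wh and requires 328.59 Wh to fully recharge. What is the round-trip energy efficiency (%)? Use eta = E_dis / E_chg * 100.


eta_e = E_dis / E_chg * 100 = 312.6 / 328.59 * 100 = 95.13%

95.13%


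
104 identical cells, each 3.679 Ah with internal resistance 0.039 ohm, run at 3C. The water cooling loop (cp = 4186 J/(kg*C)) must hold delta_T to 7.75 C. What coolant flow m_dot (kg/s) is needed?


Step 1: I = 3 * 3.679 = 11.037 A
Step 2: Q_cell = I^2 * R = 11.037^2 * 0.039 = 4.7508 W
Step 3: Q_total = 104 * 4.7508 = 494.08 W
Step 4: m_dot = Q_total / (cp * dT) = 494.08 / (4186 * 7.75) = 0.01523 kg/s

0.01523 kg/s


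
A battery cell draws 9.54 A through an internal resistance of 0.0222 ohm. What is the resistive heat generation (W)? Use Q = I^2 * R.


Q = I^2 * R = 9.54^2 * 0.0222 = 2.020 W

2.020 W


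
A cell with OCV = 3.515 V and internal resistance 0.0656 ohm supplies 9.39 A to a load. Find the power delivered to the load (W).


Step 1: V_terminal = OCV - I*R = 3.515 - 9.39 * 0.0656 = 2.899 V
Step 2: P_out = V_terminal * I = 2.899 * 9.39 = 27.22 W

27.22 W


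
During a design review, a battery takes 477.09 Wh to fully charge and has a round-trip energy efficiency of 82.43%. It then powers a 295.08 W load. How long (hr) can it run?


Step 1: E_discharge = eta/100 * E_charge = 82.43/100 * 477.09 = 393.27 Wh
Step 2: t = E_discharge / P = 393.27 / 295.08 = 1.333 hr

1.333 hr
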